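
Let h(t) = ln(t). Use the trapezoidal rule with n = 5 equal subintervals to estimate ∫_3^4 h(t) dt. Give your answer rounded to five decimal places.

1.24906

Δt = (4 − 3)/5 = 0.2.
h(3) ≈ 1.09861, h(3.2) ≈ 1.16315, h(3.4) ≈ 1.22378, h(3.6) ≈ 1.28093, h(3.8) ≈ 1.33500, h(4) ≈ 1.38629.
T_5 = (Δt/2)·[h(t_0) + 2h(t_1) + ... + 2h(t_{4}) + h(t_5)].
Sum ≈ 1.24906.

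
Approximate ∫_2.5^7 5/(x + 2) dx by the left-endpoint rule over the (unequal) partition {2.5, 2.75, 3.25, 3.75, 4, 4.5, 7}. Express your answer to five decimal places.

Subinterval widths: 0.25, 0.5, 0.5, 0.25, 0.5, 2.5.
Left endpoints: 2.5, 2.75, 3.25, 3.75, 4, 4.5.
f(2.5) = 10/9, f(2.75) = 20/19, f(3.25) = 20/21, f(3.75) = 20/23, f(4) = 5/6, f(4.5) = 10/13.
Sum = Σ Δx_i · f(x_i).
Sum ≈ 3.83742.

3.83742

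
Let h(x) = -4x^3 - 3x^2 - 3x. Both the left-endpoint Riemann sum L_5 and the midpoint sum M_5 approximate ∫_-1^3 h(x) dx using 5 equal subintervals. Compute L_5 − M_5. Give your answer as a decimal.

L_5 = -67.2.
M_5 = -116.8.
L_5 − M_5 = 49.6.

49.6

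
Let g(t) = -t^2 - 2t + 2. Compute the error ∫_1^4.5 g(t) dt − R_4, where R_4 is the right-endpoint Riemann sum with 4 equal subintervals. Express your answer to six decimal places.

11.930990

Exact integral: ∫_1^4.5 g(t) dt ≈ -42.29166667.
R_4 = -54.22265625.
Error ≈ -42.29166667 − (-54.22265625) ≈ 11.930990.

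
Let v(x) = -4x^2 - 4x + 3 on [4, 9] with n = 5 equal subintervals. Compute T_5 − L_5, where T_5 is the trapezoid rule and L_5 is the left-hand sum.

T_5 = -1005.
L_5 = -865.
T_5 − L_5 = -140.

-140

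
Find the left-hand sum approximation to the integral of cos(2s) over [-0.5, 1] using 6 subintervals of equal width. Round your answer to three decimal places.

0.977

Δs = (1 − (-0.5))/6 = 0.25.
Left endpoints: -0.5, -0.25, 0, 0.25, 0.5, 0.75.
f(-0.5) ≈ 0.540, f(-0.25) ≈ 0.878, f(0) ≈ 1.000, f(0.25) ≈ 0.878, f(0.5) ≈ 0.540, f(0.75) ≈ 0.071.
Sum = Δs · [f(-0.5) + f(-0.25) + f(0) + ...].
Sum ≈ 0.977.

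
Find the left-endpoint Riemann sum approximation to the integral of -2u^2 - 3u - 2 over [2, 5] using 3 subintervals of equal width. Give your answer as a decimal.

Δu = (5 − 2)/3 = 1.
Left endpoints: 2, 3, 4.
f(2) = -16, f(3) = -29, f(4) = -46.
Sum = Δu · [f(2) + f(3) + f(4)].
Sum = -91.

-91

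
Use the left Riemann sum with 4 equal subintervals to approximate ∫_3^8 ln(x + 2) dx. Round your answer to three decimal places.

Δx = (8 − 3)/4 = 1.25.
Left endpoints: 3, 4.25, 5.5, 6.75.
f(3) ≈ 1.609, f(4.25) ≈ 1.833, f(5.5) ≈ 2.015, f(6.75) ≈ 2.169.
Sum = Δx · [f(3) + f(4.25) + f(5.5) + f(6.75)].
Sum ≈ 9.532.

9.532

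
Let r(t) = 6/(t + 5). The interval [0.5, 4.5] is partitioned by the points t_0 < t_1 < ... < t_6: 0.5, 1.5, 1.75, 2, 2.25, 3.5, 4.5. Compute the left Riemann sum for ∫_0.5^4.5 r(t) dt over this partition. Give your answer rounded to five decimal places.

Subinterval widths: 1, 0.25, 0.25, 0.25, 1.25, 1.
Left endpoints: 0.5, 1.5, 1.75, 2, 2.25, 3.5.
r(0.5) = 12/11, r(1.5) = 12/13, r(1.75) = 8/9, r(2) = 6/7, r(2.25) = 24/29, r(3.5) = 12/17.
Sum = Σ Δt_i · r(t_i).
Sum ≈ 3.49855.

3.49855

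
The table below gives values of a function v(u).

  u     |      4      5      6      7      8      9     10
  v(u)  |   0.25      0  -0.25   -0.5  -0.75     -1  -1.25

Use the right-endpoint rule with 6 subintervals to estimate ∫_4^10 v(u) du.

Δu = 1.
Sum = 1·[0 + (-0.25) + (-0.5) + (-0.75) + (-1) + (-1.25)] = -3.75.

-3.75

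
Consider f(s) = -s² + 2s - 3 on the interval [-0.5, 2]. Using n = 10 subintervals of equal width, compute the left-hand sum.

Δs = (2 − (-0.5))/10 = 0.25.
Left endpoints: -0.5, -0.25, 0, 0.25, 0.5, 0.75, 1, 1.25, 1.5, 1.75.
f(-0.5) = -4.25, f(-0.25) = -3.5625, f(0) = -3, f(0.25) = -2.5625, f(0.5) = -2.25, f(0.75) = -2.0625, f(1) = -2, f(1.25) = -2.0625, f(1.5) = -2.25, f(1.75) = -2.5625.
Sum = Δs · [f(-0.5) + f(-0.25) + f(0) + ...].
Sum = -6.640625.

-6.640625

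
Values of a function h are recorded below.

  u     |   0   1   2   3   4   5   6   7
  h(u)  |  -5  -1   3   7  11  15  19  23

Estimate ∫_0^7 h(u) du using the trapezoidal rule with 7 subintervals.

63

Δu = 1.
T_7 = (1/2)·[(-5) + 2·(-1) + 2·3 + 2·7 + 2·11 + 2·15 + 2·19 + 23] = 63.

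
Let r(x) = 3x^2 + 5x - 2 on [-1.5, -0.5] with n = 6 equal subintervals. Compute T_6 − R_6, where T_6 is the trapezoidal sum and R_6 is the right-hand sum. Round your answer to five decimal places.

0.08333

T_6 ≈ -3.7361111.
R_6 ≈ -3.8194444.
T_6 − R_6 ≈ 0.08333.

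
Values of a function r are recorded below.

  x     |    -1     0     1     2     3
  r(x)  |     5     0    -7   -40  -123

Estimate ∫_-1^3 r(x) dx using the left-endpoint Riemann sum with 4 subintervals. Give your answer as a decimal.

-42

Δx = 1.
Sum = 1·[5 + 0 + (-7) + (-40)] = -42.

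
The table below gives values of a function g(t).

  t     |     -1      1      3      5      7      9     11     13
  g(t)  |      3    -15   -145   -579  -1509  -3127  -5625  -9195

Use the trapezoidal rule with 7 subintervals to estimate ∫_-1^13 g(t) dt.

Δt = 2.
T_7 = (2/2)·[3 + 2·(-15) + 2·(-145) + 2·(-579) + 2·(-1509) + 2·(-3127) + 2·(-5625) + (-9195)] = -31192.

-31192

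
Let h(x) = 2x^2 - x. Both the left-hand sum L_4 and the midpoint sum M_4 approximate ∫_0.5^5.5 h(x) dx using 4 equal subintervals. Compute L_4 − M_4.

L_4 = 64.0625.
M_4 = 94.53125.
L_4 − M_4 = -30.46875.

-30.46875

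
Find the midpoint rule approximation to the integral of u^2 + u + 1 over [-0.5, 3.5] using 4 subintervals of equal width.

Δu = (3.5 − (-0.5))/4 = 1.
Midpoints: 0, 1, 2, 3.
f(0) = 1, f(1) = 3, f(2) = 7, f(3) = 13.
Sum = Δu · [f(0) + f(1) + f(2) + f(3)].
Sum = 24.

24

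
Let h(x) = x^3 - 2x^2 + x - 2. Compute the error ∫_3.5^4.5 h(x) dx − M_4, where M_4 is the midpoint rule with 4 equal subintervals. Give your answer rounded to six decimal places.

Exact integral: ∫_3.5^4.5 h(x) dx ≈ 34.83333333.
M_4 = 34.78125.
Error ≈ 34.83333333 − 34.78125 ≈ 0.052083.

0.052083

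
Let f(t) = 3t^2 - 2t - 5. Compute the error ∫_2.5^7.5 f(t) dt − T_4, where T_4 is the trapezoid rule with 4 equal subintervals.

Exact integral: ∫_2.5^7.5 f(t) dt = 331.25.
T_4 = 335.15625.
Error = 331.25 − 335.15625 = -3.90625.

-3.90625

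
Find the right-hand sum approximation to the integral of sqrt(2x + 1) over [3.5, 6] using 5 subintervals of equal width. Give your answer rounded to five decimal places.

8.27428

Δx = (6 − 3.5)/5 = 0.5.
Right endpoints: 4, 4.5, 5, 5.5, 6.
f(4) ≈ 3.00000, f(4.5) ≈ 3.16228, f(5) ≈ 3.31662, f(5.5) ≈ 3.46410, f(6) ≈ 3.60555.
Sum = Δx · [f(4) + f(4.5) + f(5) + f(5.5) + f(6)].
Sum ≈ 8.27428.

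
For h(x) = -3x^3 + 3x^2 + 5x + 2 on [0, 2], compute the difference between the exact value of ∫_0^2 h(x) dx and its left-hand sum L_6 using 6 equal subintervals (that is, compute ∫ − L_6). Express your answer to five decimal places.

-0.11111

Exact integral: ∫_0^2 h(x) dx = 10.
L_6 ≈ 10.1111111.
Error ≈ 10 − 10.1111111 ≈ -0.11111.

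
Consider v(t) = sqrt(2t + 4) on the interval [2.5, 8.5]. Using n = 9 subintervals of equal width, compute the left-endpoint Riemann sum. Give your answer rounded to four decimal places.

22.5462

Δt = (8.5 − 2.5)/9 = 2/3.
Left endpoints: 2.5, 19/6, 23/6, 4.5, 31/6, 35/6, 6.5, 43/6, 47/6.
v(2.5) ≈ 3.0000, v(19/6) ≈ 3.2146, v(23/6) ≈ 3.4157, v(4.5) ≈ 3.6056, v(31/6) ≈ 3.7859, v(35/6) ≈ 3.9581, v(6.5) ≈ 4.1231, v(43/6) ≈ 4.2817, v(47/6) ≈ 4.4347.
Sum = Δt · [v(2.5) + v(19/6) + v(23/6) + ...].
Sum ≈ 22.5462.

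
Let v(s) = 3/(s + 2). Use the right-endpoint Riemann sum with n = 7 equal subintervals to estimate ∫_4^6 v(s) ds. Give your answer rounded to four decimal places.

Δs = (6 − 4)/7 = 2/7.
Right endpoints: 30/7, 32/7, 34/7, 36/7, 38/7, 40/7, 6.
v(30/7) = 21/44, v(32/7) = 21/46, v(34/7) = 0.4375, v(36/7) = 0.42, v(38/7) = 21/52, v(40/7) = 7/18, v(6) = 0.375.
Sum = Δs · [v(30/7) + v(32/7) + v(34/7) + ...].
Sum ≈ 0.8454.

0.8454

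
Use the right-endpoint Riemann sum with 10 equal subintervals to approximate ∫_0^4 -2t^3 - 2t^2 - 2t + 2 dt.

Δt = (4 − 0)/10 = 0.4.
Right endpoints: 0.4, 0.8, 1.2, 1.6, 2, 2.4, 2.8, 3.2, 3.6, 4.
f(0.4) = 0.752, f(0.8) = -1.904, f(1.2) = -6.736, f(1.6) = -14.512, f(2) = -26, f(2.4) = -41.968, f(2.8) = -63.184, f(3.2) = -90.416, f(3.6) = -124.432, f(4) = -166.
Sum = Δt · [f(0.4) + f(0.8) + f(1.2) + ...].
Sum = -213.76.

-213.76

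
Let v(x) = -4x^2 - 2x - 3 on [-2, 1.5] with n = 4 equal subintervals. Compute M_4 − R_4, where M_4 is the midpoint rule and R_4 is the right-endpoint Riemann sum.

M_4 = -23.0234375.
R_4 = -25.703125.
M_4 − R_4 = 2.6796875.

2.6796875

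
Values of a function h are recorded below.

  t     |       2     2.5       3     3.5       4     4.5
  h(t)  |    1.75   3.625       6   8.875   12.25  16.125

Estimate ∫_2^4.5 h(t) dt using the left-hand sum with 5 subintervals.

16.25

Δt = 0.5.
Sum = 0.5·[1.75 + 3.625 + 6 + 8.875 + 12.25] = 16.25.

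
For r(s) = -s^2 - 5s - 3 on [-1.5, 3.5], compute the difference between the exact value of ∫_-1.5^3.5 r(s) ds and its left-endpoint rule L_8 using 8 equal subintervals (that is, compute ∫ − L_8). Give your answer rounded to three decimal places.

-10.612

Exact integral: ∫_-1.5^3.5 r(s) ds ≈ -55.41667.
L_8 = -44.8046875.
Error ≈ -55.41667 − (-44.8046875) ≈ -10.612.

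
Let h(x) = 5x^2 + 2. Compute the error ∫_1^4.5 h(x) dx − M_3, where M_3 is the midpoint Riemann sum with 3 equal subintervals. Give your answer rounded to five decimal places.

Exact integral: ∫_1^4.5 h(x) dx ≈ 157.2083333.
M_3 ≈ 155.2233796.
Error ≈ 157.2083333 − 155.2233796 ≈ 1.98495.

1.98495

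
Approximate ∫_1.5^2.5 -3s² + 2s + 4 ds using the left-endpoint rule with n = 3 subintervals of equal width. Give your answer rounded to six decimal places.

-2.638889

Δs = (2.5 − 1.5)/3 = 1/3.
Left endpoints: 1.5, 11/6, 13/6.
f(1.5) = 0.25, f(11/6) = -29/12, f(13/6) = -5.75.
Sum = Δs · [f(1.5) + f(11/6) + f(13/6)].
Sum ≈ -2.638889.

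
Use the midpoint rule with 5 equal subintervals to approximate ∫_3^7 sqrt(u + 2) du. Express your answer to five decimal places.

10.54796

Δu = (7 − 3)/5 = 0.8.
Midpoints: 3.4, 4.2, 5, 5.8, 6.6.
f(3.4) ≈ 2.32379, f(4.2) ≈ 2.48998, f(5) ≈ 2.64575, f(5.8) ≈ 2.79285, f(6.6) ≈ 2.93258.
Sum = Δu · [f(3.4) + f(4.2) + f(5) + f(5.8) + f(6.6)].
Sum ≈ 10.54796.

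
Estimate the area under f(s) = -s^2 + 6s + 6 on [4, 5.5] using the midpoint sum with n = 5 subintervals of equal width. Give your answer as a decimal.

17.63625

Δs = (5.5 − 4)/5 = 0.3.
Midpoints: 4.15, 4.45, 4.75, 5.05, 5.35.
f(4.15) = 13.6775, f(4.45) = 12.8975, f(4.75) = 11.9375, f(5.05) = 10.7975, f(5.35) = 9.4775.
Sum = Δs · [f(4.15) + f(4.45) + f(4.75) + f(5.05) + f(5.35)].
Sum = 17.63625.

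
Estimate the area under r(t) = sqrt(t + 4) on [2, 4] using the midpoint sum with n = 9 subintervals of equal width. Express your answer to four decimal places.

5.2870

Δt = (4 − 2)/9 = 2/9.
Midpoints: 19/9, 7/3, 23/9, 25/9, 3, 29/9, 31/9, 11/3, 35/9.
r(19/9) ≈ 2.4721, r(7/3) ≈ 2.5166, r(23/9) ≈ 2.5604, r(25/9) ≈ 2.6034, r(3) ≈ 2.6458, r(29/9) ≈ 2.6874, r(31/9) ≈ 2.7285, r(11/3) ≈ 2.7689, r(35/9) ≈ 2.8087.
Sum = Δt · [r(19/9) + r(7/3) + r(23/9) + ...].
Sum ≈ 5.2870.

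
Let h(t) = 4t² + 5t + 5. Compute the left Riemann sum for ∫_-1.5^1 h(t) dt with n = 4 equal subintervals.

Δt = (1 − (-1.5))/4 = 0.625.
Left endpoints: -1.5, -0.875, -0.25, 0.375.
h(-1.5) = 6.5, h(-0.875) = 3.6875, h(-0.25) = 4, h(0.375) = 7.4375.
Sum = Δt · [h(-1.5) + h(-0.875) + h(-0.25) + h(0.375)].
Sum = 13.515625.

13.515625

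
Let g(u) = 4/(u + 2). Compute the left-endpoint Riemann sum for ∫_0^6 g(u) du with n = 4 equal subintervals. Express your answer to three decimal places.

6.837

Δu = (6 − 0)/4 = 1.5.
Left endpoints: 0, 1.5, 3, 4.5.
g(0) = 2, g(1.5) = 8/7, g(3) = 0.8, g(4.5) = 8/13.
Sum = Δu · [g(0) + g(1.5) + g(3) + g(4.5)].
Sum ≈ 6.837.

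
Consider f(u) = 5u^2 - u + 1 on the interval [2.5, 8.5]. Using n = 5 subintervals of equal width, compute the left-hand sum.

783.3

Δu = (8.5 − 2.5)/5 = 1.2.
Left endpoints: 2.5, 3.7, 4.9, 6.1, 7.3.
f(2.5) = 29.75, f(3.7) = 65.75, f(4.9) = 116.15, f(6.1) = 180.95, f(7.3) = 260.15.
Sum = Δu · [f(2.5) + f(3.7) + f(4.9) + f(6.1) + f(7.3)].
Sum = 783.3.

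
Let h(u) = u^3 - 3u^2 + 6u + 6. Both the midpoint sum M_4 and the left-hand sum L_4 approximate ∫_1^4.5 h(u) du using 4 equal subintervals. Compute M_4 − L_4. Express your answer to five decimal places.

19.83447

M_4 ≈ 89.7182617.
L_4 ≈ 69.8837891.
M_4 − L_4 ≈ 19.83447.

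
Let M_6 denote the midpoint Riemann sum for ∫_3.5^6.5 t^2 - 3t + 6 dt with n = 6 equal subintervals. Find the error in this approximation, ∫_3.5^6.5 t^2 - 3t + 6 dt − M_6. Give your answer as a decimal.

0.0625

Exact integral: ∫_3.5^6.5 f(t) dt = 50.25.
M_6 = 50.1875.
Error = 50.25 − 50.1875 = 0.0625.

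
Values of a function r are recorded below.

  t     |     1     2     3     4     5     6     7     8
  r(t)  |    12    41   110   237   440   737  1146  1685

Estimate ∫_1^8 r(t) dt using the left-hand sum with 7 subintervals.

2723

Δt = 1.
Sum = 1·[12 + 41 + 110 + 237 + 440 + 737 + 1146] = 2723.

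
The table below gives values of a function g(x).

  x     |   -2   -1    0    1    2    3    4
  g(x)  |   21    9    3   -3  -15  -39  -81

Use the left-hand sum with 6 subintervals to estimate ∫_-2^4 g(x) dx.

Δx = 1.
Sum = 1·[21 + 9 + 3 + (-3) + (-15) + (-39)] = -24.

-24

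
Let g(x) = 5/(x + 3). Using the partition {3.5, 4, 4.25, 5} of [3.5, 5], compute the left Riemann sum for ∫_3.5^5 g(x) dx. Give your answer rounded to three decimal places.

Subinterval widths: 0.5, 0.25, 0.75.
Left endpoints: 3.5, 4, 4.25.
g(3.5) = 10/13, g(4) = 5/7, g(4.25) = 20/29.
Sum = Σ Δx_i · g(x_i).
Sum ≈ 1.080.

1.080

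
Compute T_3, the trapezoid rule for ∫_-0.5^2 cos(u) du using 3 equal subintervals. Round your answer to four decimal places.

1.3074

Δu = (2 − (-0.5))/3 = 5/6.
f(-0.5) ≈ 0.8776, f(1/3) ≈ 0.9450, f(7/6) ≈ 0.3932, f(2) ≈ -0.4161.
T_3 = (Δu/2)·[f(u_0) + 2f(u_1) + 2f(u_2) + f(u_3)].
Sum ≈ 1.3074.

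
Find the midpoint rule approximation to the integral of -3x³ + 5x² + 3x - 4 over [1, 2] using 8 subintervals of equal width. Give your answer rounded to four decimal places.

0.9277

Δx = (2 − 1)/8 = 0.125.
Midpoints: 1.0625, 1.1875, 1.3125, 1.4375, 1.5625, 1.6875, 1.8125, 1.9375.
f(1.0625) = 5053/4096, f(1.1875) = 6511/4096, f(1.3125) = 7241/4096, f(1.4375) = 7099/4096, f(1.5625) = 5941/4096, f(1.6875) = 3623/4096, f(1.8125) = 1/4096, f(1.9375) = -5069/4096.
Sum = Δx · [f(1.0625) + f(1.1875) + f(1.3125) + ...].
Sum ≈ 0.9277.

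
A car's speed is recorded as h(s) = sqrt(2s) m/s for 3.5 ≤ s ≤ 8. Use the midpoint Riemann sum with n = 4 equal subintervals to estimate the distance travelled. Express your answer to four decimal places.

15.1666

Δs = (8 − 3.5)/4 = 1.125.
Midpoints: 4.0625, 5.1875, 6.3125, 7.4375.
h(4.0625) ≈ 2.8504, h(5.1875) ≈ 3.2210, h(6.3125) ≈ 3.5532, h(7.4375) ≈ 3.8568.
Sum = Δs · [h(4.0625) + h(5.1875) + h(6.3125) + h(7.4375)].
Sum ≈ 15.1666.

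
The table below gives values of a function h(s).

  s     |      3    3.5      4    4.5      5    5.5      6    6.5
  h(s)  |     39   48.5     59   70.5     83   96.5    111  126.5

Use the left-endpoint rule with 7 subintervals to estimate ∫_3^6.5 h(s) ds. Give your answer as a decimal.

Δs = 0.5.
Sum = 0.5·[39 + 48.5 + 59 + 70.5 + 83 + 96.5 + 111] = 253.75.

253.75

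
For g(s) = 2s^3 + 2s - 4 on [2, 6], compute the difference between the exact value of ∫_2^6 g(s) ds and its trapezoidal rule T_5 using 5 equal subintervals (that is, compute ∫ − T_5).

Exact integral: ∫_2^6 g(s) ds = 656.
T_5 = 666.24.
Error = 656 − 666.24 = -10.24.

-10.24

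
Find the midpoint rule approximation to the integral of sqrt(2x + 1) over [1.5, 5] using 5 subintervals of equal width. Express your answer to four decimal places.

9.4983

Δx = (5 − 1.5)/5 = 0.7.
Midpoints: 1.85, 2.55, 3.25, 3.95, 4.65.
f(1.85) ≈ 2.1679, f(2.55) ≈ 2.4698, f(3.25) ≈ 2.7386, f(3.95) ≈ 2.9833, f(4.65) ≈ 3.2094.
Sum = Δx · [f(1.85) + f(2.55) + f(3.25) + f(3.95) + f(4.65)].
Sum ≈ 9.4983.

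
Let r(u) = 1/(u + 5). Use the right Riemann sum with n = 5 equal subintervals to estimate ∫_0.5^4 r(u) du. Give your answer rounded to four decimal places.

0.4686

Δu = (4 − 0.5)/5 = 0.7.
Right endpoints: 1.2, 1.9, 2.6, 3.3, 4.
r(1.2) = 5/31, r(1.9) = 10/69, r(2.6) = 5/38, r(3.3) = 10/83, r(4) = 1/9.
Sum = Δu · [r(1.2) + r(1.9) + r(2.6) + r(3.3) + r(4)].
Sum ≈ 0.4686.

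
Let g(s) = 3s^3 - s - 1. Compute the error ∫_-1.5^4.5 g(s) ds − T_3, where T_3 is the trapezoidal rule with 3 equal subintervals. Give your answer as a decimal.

-54

Exact integral: ∫_-1.5^4.5 g(s) ds = 288.75.
T_3 = 342.75.
Error = 288.75 − 342.75 = -54.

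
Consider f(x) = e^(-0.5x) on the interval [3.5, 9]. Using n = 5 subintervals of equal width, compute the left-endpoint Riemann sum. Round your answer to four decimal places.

0.4230

Δx = (9 − 3.5)/5 = 1.1.
Left endpoints: 3.5, 4.6, 5.7, 6.8, 7.9.
f(3.5) ≈ 0.1738, f(4.6) ≈ 0.1003, f(5.7) ≈ 0.0578, f(6.8) ≈ 0.0334, f(7.9) ≈ 0.0193.
Sum = Δx · [f(3.5) + f(4.6) + f(5.7) + f(6.8) + f(7.9)].
Sum ≈ 0.4230.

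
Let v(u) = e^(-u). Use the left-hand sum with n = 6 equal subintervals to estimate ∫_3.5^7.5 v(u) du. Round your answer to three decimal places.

0.041

Δu = (7.5 − 3.5)/6 = 2/3.
Left endpoints: 3.5, 25/6, 29/6, 5.5, 37/6, 41/6.
v(3.5) ≈ 0.030, v(25/6) ≈ 0.016, v(29/6) ≈ 0.008, v(5.5) ≈ 0.004, v(37/6) ≈ 0.002, v(41/6) ≈ 0.001.
Sum = Δu · [v(3.5) + v(25/6) + v(29/6) + ...].
Sum ≈ 0.041.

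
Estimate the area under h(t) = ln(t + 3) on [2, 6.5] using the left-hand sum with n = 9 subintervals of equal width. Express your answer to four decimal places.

8.6776

Δt = (6.5 − 2)/9 = 0.5.
Left endpoints: 2, 2.5, 3, 3.5, 4, 4.5, 5, 5.5, 6.
h(2) ≈ 1.6094, h(2.5) ≈ 1.7047, h(3) ≈ 1.7918, h(3.5) ≈ 1.8718, h(4) ≈ 1.9459, h(4.5) ≈ 2.0149, h(5) ≈ 2.0794, h(5.5) ≈ 2.1401, h(6) ≈ 2.1972.
Sum = Δt · [h(2) + h(2.5) + h(3) + ...].
Sum ≈ 8.6776.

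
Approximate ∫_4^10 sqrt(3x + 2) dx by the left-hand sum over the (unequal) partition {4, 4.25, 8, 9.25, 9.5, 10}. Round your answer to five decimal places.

25.83627

Subinterval widths: 0.25, 3.75, 1.25, 0.25, 0.5.
Left endpoints: 4, 4.25, 8, 9.25, 9.5.
f(4) ≈ 3.74166, f(4.25) ≈ 3.84057, f(8) ≈ 5.09902, f(9.25) ≈ 5.45436, f(9.5) ≈ 5.52268.
Sum = Σ Δx_i · f(x_i).
Sum ≈ 25.83627.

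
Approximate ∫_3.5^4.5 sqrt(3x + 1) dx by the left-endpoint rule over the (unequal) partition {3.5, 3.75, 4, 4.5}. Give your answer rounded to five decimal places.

3.52557

Subinterval widths: 0.25, 0.25, 0.5.
Left endpoints: 3.5, 3.75, 4.
f(3.5) ≈ 3.39116, f(3.75) ≈ 3.50000, f(4) ≈ 3.60555.
Sum = Σ Δx_i · f(x_i).
Sum ≈ 3.52557.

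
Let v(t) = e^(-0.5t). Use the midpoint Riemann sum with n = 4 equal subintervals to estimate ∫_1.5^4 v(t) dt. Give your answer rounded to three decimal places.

0.671

Δt = (4 − 1.5)/4 = 0.625.
Midpoints: 1.8125, 2.4375, 3.0625, 3.6875.
v(1.8125) ≈ 0.404, v(2.4375) ≈ 0.296, v(3.0625) ≈ 0.216, v(3.6875) ≈ 0.158.
Sum = Δt · [v(1.8125) + v(2.4375) + v(3.0625) + v(3.6875)].
Sum ≈ 0.671.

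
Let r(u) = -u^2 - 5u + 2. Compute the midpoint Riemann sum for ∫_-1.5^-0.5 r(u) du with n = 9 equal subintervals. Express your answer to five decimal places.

Δu = (-0.5 − (-1.5))/9 = 1/9.
Midpoints: -13/9, -4/3, -11/9, -10/9, -1, -8/9, -7/9, -2/3, -5/9.
r(-13/9) = 578/81, r(-4/3) = 62/9, r(-11/9) = 536/81, r(-10/9) = 512/81, r(-1) = 6, r(-8/9) = 458/81, r(-7/9) = 428/81, r(-2/3) = 44/9, r(-5/9) = 362/81.
Sum = Δu · [r(-13/9) + r(-4/3) + r(-11/9) + ...].
Sum ≈ 5.91770.

5.91770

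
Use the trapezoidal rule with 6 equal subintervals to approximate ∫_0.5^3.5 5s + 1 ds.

Δs = (3.5 − 0.5)/6 = 0.5.
f(0.5) = 3.5, f(1) = 6, f(1.5) = 8.5, f(2) = 11, f(2.5) = 13.5, f(3) = 16, f(3.5) = 18.5.
T_6 = (Δs/2)·[f(s_0) + 2f(s_1) + ... + 2f(s_{5}) + f(s_6)].
Sum = 33.

33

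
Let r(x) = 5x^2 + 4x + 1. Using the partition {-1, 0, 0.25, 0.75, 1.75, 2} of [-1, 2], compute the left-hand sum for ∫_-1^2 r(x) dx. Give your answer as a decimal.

Subinterval widths: 1, 0.25, 0.5, 1, 0.25.
Left endpoints: -1, 0, 0.25, 0.75, 1.75.
r(-1) = 2, r(0) = 1, r(0.25) = 2.3125, r(0.75) = 6.8125, r(1.75) = 23.3125.
Sum = Σ Δx_i · r(x_i).
Sum = 16.046875.

16.046875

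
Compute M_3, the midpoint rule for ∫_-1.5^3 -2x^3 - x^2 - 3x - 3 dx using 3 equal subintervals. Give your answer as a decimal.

-67.078125

Δx = (3 − (-1.5))/3 = 1.5.
Midpoints: -0.75, 0.75, 2.25.
f(-0.75) = -0.46875, f(0.75) = -6.65625, f(2.25) = -37.59375.
Sum = Δx · [f(-0.75) + f(0.75) + f(2.25)].
Sum = -67.078125.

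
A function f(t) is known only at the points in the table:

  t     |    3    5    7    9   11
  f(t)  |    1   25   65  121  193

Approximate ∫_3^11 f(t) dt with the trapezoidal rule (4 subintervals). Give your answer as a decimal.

Δt = 2.
T_4 = (2/2)·[1 + 2·25 + 2·65 + 2·121 + 193] = 616.

616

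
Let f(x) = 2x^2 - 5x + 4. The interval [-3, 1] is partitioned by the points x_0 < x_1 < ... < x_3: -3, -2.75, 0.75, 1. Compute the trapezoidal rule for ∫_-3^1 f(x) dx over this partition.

Subinterval widths: 0.25, 3.5, 0.25.
f(-3) = 37, f(-2.75) = 32.875, f(0.75) = 1.375, f(1) = 1.
On each subinterval the trapezoid contributes (Δx_i/2)·[f(x_{i-1}) + f(x_i)].
Sum = 68.96875.

68.96875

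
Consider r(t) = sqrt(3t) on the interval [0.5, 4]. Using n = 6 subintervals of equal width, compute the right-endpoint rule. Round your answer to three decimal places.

Δt = (4 − 0.5)/6 = 7/12.
Right endpoints: 13/12, 5/3, 2.25, 17/6, 41/12, 4.
r(13/12) ≈ 1.803, r(5/3) ≈ 2.236, r(2.25) ≈ 2.598, r(17/6) ≈ 2.915, r(41/12) ≈ 3.202, r(4) ≈ 3.464.
Sum = Δt · [r(13/12) + r(5/3) + r(2.25) + ...].
Sum ≈ 9.461.

9.461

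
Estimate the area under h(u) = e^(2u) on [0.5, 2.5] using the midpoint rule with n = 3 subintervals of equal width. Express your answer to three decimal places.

67.719

Δu = (2.5 − 0.5)/3 = 2/3.
Midpoints: 5/6, 1.5, 13/6.
h(5/6) ≈ 5.294, h(1.5) ≈ 20.086, h(13/6) ≈ 76.198.
Sum = Δu · [h(5/6) + h(1.5) + h(13/6)].
Sum ≈ 67.719.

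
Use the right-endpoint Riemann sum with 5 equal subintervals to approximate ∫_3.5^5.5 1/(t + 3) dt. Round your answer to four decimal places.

0.2612

Δt = (5.5 − 3.5)/5 = 0.4.
Right endpoints: 3.9, 4.3, 4.7, 5.1, 5.5.
f(3.9) = 10/69, f(4.3) = 10/73, f(4.7) = 10/77, f(5.1) = 10/81, f(5.5) = 2/17.
Sum = Δt · [f(3.9) + f(4.3) + f(4.7) + f(5.1) + f(5.5)].
Sum ≈ 0.2612.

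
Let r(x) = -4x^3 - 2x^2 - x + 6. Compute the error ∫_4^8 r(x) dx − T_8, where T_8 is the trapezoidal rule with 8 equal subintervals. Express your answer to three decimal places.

12.333

Exact integral: ∫_4^8 r(x) dx ≈ -4138.66667.
T_8 = -4151.
Error ≈ -4138.66667 − (-4151) ≈ 12.333.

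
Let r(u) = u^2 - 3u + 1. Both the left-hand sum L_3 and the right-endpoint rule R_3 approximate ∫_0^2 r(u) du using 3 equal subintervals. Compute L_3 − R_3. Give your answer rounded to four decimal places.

L_3 ≈ -0.518519.
R_3 ≈ -1.851852.
L_3 − R_3 ≈ 1.3333.

1.3333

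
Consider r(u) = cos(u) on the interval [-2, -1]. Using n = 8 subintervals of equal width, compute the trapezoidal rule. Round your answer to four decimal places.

0.0677

Δu = (-1 − (-2))/8 = 0.125.
r(-2) ≈ -0.4161, r(-1.875) ≈ -0.2995, r(-1.75) ≈ -0.1782, r(-1.625) ≈ -0.0542, r(-1.5) ≈ 0.0707, r(-1.375) ≈ 0.1945, r(-1.25) ≈ 0.3153, r(-1.125) ≈ 0.4312, r(-1) ≈ 0.5403.
T_8 = (Δu/2)·[r(u_0) + 2r(u_1) + ... + 2r(u_{7}) + r(u_8)].
Sum ≈ 0.0677.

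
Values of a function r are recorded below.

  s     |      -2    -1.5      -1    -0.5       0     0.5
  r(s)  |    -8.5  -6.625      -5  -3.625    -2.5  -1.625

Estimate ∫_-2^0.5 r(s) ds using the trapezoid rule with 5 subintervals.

Δs = 0.5.
T_5 = (0.5/2)·[(-8.5) + 2·(-6.625) + 2·(-5) + 2·(-3.625) + 2·(-2.5) + (-1.625)] = -11.40625.

-11.40625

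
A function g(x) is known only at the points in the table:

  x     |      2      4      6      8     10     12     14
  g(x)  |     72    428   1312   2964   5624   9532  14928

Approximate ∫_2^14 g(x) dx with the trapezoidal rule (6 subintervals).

54720

Δx = 2.
T_6 = (2/2)·[72 + 2·428 + 2·1312 + 2·2964 + 2·5624 + 2·9532 + 14928] = 54720.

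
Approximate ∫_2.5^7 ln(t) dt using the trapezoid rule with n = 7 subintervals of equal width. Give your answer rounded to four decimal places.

Δt = (7 − 2.5)/7 = 9/14.
f(2.5) ≈ 0.9163, f(22/7) ≈ 1.1451, f(53/14) ≈ 1.3312, f(31/7) ≈ 1.4881, f(71/14) ≈ 1.6236, f(40/7) ≈ 1.7430, f(89/14) ≈ 1.8496, f(7) ≈ 1.9459.
T_7 = (Δt/2)·[f(t_0) + 2f(t_1) + ... + 2f(t_{6}) + f(t_7)].
Sum ≈ 6.8218.

6.8218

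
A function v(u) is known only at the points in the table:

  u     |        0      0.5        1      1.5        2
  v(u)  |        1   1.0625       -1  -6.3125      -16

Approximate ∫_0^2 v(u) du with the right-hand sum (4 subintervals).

Δu = 0.5.
Sum = 0.5·[1.0625 + (-1) + (-6.3125) + (-16)] = -11.125.

-11.125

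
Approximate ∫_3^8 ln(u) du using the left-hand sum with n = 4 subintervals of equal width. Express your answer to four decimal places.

7.6998

Δu = (8 − 3)/4 = 1.25.
Left endpoints: 3, 4.25, 5.5, 6.75.
f(3) ≈ 1.0986, f(4.25) ≈ 1.4469, f(5.5) ≈ 1.7047, f(6.75) ≈ 1.9095.
Sum = Δu · [f(3) + f(4.25) + f(5.5) + f(6.75)].
Sum ≈ 7.6998.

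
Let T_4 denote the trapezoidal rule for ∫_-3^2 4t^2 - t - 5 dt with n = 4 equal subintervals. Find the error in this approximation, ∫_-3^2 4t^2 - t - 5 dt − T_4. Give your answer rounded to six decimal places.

-5.208333

Exact integral: ∫_-3^2 f(t) dt ≈ 24.16666667.
T_4 = 29.375.
Error ≈ 24.16666667 − 29.375 ≈ -5.208333.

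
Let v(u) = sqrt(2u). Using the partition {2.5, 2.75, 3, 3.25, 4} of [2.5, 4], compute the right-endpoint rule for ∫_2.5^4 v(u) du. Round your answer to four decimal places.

3.9574

Subinterval widths: 0.25, 0.25, 0.25, 0.75.
Right endpoints: 2.75, 3, 3.25, 4.
v(2.75) ≈ 2.3452, v(3) ≈ 2.4495, v(3.25) ≈ 2.5495, v(4) ≈ 2.8284.
Sum = Σ Δu_i · v(u_i).
Sum ≈ 3.9574.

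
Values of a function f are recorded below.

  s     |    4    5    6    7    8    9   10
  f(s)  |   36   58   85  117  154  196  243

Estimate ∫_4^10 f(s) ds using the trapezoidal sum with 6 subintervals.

749.5

Δs = 1.
T_6 = (1/2)·[36 + 2·58 + 2·85 + 2·117 + 2·154 + 2·196 + 243] = 749.5.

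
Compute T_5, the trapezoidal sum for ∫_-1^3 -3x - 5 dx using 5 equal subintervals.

Δx = (3 − (-1))/5 = 0.8.
f(-1) = -2, f(-0.2) = -4.4, f(0.6) = -6.8, f(1.4) = -9.2, f(2.2) = -11.6, f(3) = -14.
T_5 = (Δx/2)·[f(x_0) + 2f(x_1) + ... + 2f(x_{4}) + f(x_5)].
Sum = -32.

-32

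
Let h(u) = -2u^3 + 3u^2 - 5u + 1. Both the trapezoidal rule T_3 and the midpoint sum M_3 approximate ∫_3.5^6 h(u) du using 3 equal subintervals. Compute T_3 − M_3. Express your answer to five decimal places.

T_3 ≈ -464.0972222.
M_3 ≈ -453.0295139.
T_3 − M_3 ≈ -11.06771.

-11.06771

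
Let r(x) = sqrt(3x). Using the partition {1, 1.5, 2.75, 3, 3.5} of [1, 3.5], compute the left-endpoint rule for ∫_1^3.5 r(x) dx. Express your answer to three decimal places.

5.736

Subinterval widths: 0.5, 1.25, 0.25, 0.5.
Left endpoints: 1, 1.5, 2.75, 3.
r(1) ≈ 1.732, r(1.5) ≈ 2.121, r(2.75) ≈ 2.872, r(3) ≈ 3.000.
Sum = Σ Δx_i · r(x_i).
Sum ≈ 5.736.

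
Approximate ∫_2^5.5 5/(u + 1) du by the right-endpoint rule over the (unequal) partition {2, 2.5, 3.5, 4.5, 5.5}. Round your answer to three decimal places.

Subinterval widths: 0.5, 1, 1, 1.
Right endpoints: 2.5, 3.5, 4.5, 5.5.
f(2.5) = 10/7, f(3.5) = 10/9, f(4.5) = 10/11, f(5.5) = 10/13.
Sum = Σ Δu_i · f(u_i).
Sum ≈ 3.504.

3.504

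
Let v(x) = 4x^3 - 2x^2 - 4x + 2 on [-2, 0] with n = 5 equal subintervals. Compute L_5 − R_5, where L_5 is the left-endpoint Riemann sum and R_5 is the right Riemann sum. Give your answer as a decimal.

-12.8

L_5 = -16.48.
R_5 = -3.68.
L_5 − R_5 = -12.8.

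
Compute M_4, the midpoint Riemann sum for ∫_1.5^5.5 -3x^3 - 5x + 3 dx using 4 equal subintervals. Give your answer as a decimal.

-730

Δx = (5.5 − 1.5)/4 = 1.
Midpoints: 2, 3, 4, 5.
f(2) = -31, f(3) = -93, f(4) = -209, f(5) = -397.
Sum = Δx · [f(2) + f(3) + f(4) + f(5)].
Sum = -730.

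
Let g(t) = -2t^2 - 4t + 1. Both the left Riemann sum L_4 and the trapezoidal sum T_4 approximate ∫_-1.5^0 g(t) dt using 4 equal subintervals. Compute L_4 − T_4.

L_4 = 3.9609375.
T_4 = 3.6796875.
L_4 − T_4 = 0.28125.

0.28125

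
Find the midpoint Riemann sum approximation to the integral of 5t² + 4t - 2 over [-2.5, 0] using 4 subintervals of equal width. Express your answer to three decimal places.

8.135

Δt = (0 − (-2.5))/4 = 0.625.
Midpoints: -2.1875, -1.5625, -0.9375, -0.3125.
f(-2.1875) = 13.17578125, f(-1.5625) = 3.95703125, f(-0.9375) = -1.35546875, f(-0.3125) = -2.76171875.
Sum = Δt · [f(-2.1875) + f(-1.5625) + f(-0.9375) + f(-0.3125)].
Sum ≈ 8.135.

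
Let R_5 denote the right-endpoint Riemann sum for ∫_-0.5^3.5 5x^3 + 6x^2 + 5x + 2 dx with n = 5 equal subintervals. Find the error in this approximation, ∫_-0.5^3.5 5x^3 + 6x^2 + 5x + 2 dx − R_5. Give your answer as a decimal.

Exact integral: ∫_-0.5^3.5 f(x) dx = 311.5.
R_5 = 446.46.
Error = 311.5 − 446.46 = -134.96.

-134.96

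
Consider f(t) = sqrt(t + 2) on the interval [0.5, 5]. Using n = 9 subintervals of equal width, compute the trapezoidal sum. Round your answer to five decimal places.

9.70896

Δt = (5 − 0.5)/9 = 0.5.
f(0.5) ≈ 1.58114, f(1) ≈ 1.73205, f(1.5) ≈ 1.87083, f(2) ≈ 2.00000, f(2.5) ≈ 2.12132, f(3) ≈ 2.23607, f(3.5) ≈ 2.34521, f(4) ≈ 2.44949, f(4.5) ≈ 2.54951, f(5) ≈ 2.64575.
T_9 = (Δt/2)·[f(t_0) + 2f(t_1) + ... + 2f(t_{8}) + f(t_9)].
Sum ≈ 9.70896.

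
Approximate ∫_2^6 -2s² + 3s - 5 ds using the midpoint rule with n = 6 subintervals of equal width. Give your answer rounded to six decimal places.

-110.370370

Δs = (6 − 2)/6 = 2/3.
Midpoints: 7/3, 3, 11/3, 13/3, 5, 17/3.
f(7/3) = -80/9, f(3) = -14, f(11/3) = -188/9, f(13/3) = -266/9, f(5) = -40, f(17/3) = -470/9.
Sum = Δs · [f(7/3) + f(3) + f(11/3) + ...].
Sum ≈ -110.370370.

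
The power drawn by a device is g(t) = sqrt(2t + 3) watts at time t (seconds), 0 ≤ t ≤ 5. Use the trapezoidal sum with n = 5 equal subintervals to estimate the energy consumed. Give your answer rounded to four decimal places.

13.8672

Δt = (5 − 0)/5 = 1.
g(0) ≈ 1.7321, g(1) ≈ 2.2361, g(2) ≈ 2.6458, g(3) ≈ 3.0000, g(4) ≈ 3.3166, g(5) ≈ 3.6056.
T_5 = (Δt/2)·[g(t_0) + 2g(t_1) + ... + 2g(t_{4}) + g(t_5)].
Sum ≈ 13.8672.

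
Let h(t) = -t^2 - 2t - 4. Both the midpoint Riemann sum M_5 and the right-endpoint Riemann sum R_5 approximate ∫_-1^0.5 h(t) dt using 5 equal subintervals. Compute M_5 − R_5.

0.37125

M_5 = -5.61375.
R_5 = -5.985.
M_5 − R_5 = 0.37125.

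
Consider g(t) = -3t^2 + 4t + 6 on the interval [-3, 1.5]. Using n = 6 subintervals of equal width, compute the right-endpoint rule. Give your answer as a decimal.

Δt = (1.5 − (-3))/6 = 0.75.
Right endpoints: -2.25, -1.5, -0.75, 0, 0.75, 1.5.
g(-2.25) = -18.1875, g(-1.5) = -6.75, g(-0.75) = 1.3125, g(0) = 6, g(0.75) = 7.3125, g(1.5) = 5.25.
Sum = Δt · [g(-2.25) + g(-1.5) + g(-0.75) + ...].
Sum = -3.796875.

-3.796875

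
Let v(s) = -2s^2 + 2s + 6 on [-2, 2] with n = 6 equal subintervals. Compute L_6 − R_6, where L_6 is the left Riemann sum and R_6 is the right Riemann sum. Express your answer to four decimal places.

L_6 ≈ 10.074074.
R_6 ≈ 15.407407.
L_6 − R_6 ≈ -5.3333.

-5.3333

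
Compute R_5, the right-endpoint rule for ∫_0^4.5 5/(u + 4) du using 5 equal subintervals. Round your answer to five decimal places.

Δu = (4.5 − 0)/5 = 0.9.
Right endpoints: 0.9, 1.8, 2.7, 3.6, 4.5.
f(0.9) = 50/49, f(1.8) = 25/29, f(2.7) = 50/67, f(3.6) = 25/38, f(4.5) = 10/17.
Sum = Δu · [f(0.9) + f(1.8) + f(2.7) + f(3.6) + f(4.5)].
Sum ≈ 3.48739.

3.48739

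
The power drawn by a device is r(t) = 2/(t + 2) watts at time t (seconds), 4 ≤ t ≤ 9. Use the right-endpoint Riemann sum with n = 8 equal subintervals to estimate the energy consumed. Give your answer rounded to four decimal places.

1.1662

Δt = (9 − 4)/8 = 0.625.
Right endpoints: 4.625, 5.25, 5.875, 6.5, 7.125, 7.75, 8.375, 9.
r(4.625) = 16/53, r(5.25) = 8/29, r(5.875) = 16/63, r(6.5) = 4/17, r(7.125) = 16/73, r(7.75) = 8/39, r(8.375) = 16/83, r(9) = 2/11.
Sum = Δt · [r(4.625) + r(5.25) + r(5.875) + ...].
Sum ≈ 1.1662.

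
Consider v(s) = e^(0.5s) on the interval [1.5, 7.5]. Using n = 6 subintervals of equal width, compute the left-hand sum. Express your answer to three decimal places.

62.283

Δs = (7.5 − 1.5)/6 = 1.
Left endpoints: 1.5, 2.5, 3.5, 4.5, 5.5, 6.5.
v(1.5) ≈ 2.117, v(2.5) ≈ 3.490, v(3.5) ≈ 5.755, v(4.5) ≈ 9.488, v(5.5) ≈ 15.643, v(6.5) ≈ 25.790.
Sum = Δs · [v(1.5) + v(2.5) + v(3.5) + ...].
Sum ≈ 62.283.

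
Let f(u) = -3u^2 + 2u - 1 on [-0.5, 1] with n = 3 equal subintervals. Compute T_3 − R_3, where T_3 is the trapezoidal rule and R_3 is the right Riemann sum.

T_3 = -2.0625.
R_3 = -1.875.
T_3 − R_3 = -0.1875.

-0.1875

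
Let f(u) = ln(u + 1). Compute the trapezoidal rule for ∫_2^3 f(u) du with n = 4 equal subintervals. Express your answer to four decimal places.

Δu = (3 − 2)/4 = 0.25.
f(2) ≈ 1.0986, f(2.25) ≈ 1.1787, f(2.5) ≈ 1.2528, f(2.75) ≈ 1.3218, f(3) ≈ 1.3863.
T_4 = (Δu/2)·[f(u_0) + 2f(u_1) + 2f(u_2) + 2f(u_3) + f(u_4)].
Sum ≈ 1.2489.

1.2489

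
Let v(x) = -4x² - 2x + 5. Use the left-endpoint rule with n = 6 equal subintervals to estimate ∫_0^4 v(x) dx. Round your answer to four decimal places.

Δx = (4 − 0)/6 = 2/3.
Left endpoints: 0, 2/3, 4/3, 2, 8/3, 10/3.
v(0) = 5, v(2/3) = 17/9, v(4/3) = -43/9, v(2) = -15, v(8/3) = -259/9, v(10/3) = -415/9.
Sum = Δx · [v(0) + v(2/3) + v(4/3) + ...].
Sum ≈ -58.5185.

-58.5185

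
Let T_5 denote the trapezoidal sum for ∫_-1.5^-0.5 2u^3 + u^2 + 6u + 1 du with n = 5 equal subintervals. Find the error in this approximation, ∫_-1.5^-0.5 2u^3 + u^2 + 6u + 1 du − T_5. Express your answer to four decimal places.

Exact integral: ∫_-1.5^-0.5 f(u) du ≈ -6.416667.
T_5 = -6.45.
Error ≈ -6.416667 − (-6.45) ≈ 0.0333.

0.0333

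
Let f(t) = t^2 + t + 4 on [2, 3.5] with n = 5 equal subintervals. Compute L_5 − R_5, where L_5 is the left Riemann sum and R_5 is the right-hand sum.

-2.925

L_5 = 20.31.
R_5 = 23.235.
L_5 − R_5 = -2.925.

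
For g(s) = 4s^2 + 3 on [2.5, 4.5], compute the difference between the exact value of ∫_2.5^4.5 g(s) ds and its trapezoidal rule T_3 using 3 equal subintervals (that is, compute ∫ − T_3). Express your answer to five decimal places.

Exact integral: ∫_2.5^4.5 g(s) ds ≈ 106.6666667.
T_3 ≈ 107.2592593.
Error ≈ 106.6666667 − 107.2592593 ≈ -0.59259.

-0.59259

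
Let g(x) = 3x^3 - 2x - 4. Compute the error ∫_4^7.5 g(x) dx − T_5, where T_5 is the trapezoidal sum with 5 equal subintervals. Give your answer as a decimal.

Exact integral: ∫_4^7.5 g(x) dx = 2126.796875.
T_5 = 2141.58875.
Error = 2126.796875 − 2141.58875 = -14.791875.

-14.791875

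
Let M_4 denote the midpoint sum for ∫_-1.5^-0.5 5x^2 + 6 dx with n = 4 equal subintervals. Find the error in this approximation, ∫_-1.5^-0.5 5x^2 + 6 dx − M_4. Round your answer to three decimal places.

Exact integral: ∫_-1.5^-0.5 f(x) dx ≈ 11.41667.
M_4 = 11.390625.
Error ≈ 11.41667 − 11.390625 ≈ 0.026.

0.026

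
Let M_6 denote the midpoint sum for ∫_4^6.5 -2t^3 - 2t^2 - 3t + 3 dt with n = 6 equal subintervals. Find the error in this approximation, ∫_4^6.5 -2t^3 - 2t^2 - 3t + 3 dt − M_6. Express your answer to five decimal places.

-1.21166

Exact integral: ∫_4^6.5 f(t) dt ≈ -936.8229167.
M_6 ≈ -935.6112558.
Error ≈ -936.8229167 − (-935.6112558) ≈ -1.21166.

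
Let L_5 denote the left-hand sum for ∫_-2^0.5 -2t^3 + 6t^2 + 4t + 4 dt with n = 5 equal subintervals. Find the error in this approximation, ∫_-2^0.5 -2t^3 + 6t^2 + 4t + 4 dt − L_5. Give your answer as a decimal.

Exact integral: ∫_-2^0.5 f(t) dt = 26.71875.
L_5 = 35.
Error = 26.71875 − 35 = -8.28125.

-8.28125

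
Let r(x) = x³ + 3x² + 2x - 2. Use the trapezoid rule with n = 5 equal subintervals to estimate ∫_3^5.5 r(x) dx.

Δx = (5.5 − 3)/5 = 0.5.
r(3) = 58, r(3.5) = 84.625, r(4) = 118, r(4.5) = 158.875, r(5) = 208, r(5.5) = 266.125.
T_5 = (Δx/2)·[r(x_0) + 2r(x_1) + ... + 2r(x_{4}) + r(x_5)].
Sum = 365.78125.

365.78125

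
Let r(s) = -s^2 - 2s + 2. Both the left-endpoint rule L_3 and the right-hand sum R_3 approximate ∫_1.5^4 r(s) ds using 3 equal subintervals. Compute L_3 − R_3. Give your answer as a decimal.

15.625

L_3 ≈ -21.435185.
R_3 ≈ -37.060185.
L_3 − R_3 = 15.625.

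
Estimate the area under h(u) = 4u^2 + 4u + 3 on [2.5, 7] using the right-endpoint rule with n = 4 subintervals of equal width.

Δu = (7 − 2.5)/4 = 1.125.
Right endpoints: 3.625, 4.75, 5.875, 7.
h(3.625) = 70.0625, h(4.75) = 112.25, h(5.875) = 164.5625, h(7) = 227.
Sum = Δu · [h(3.625) + h(4.75) + h(5.875) + h(7)].
Sum = 645.609375.

645.609375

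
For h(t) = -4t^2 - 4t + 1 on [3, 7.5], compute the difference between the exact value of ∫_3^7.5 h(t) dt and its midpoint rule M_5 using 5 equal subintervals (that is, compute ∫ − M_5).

Exact integral: ∫_3^7.5 h(t) dt = -616.5.
M_5 = -615.285.
Error = -616.5 − (-615.285) = -1.215.

-1.215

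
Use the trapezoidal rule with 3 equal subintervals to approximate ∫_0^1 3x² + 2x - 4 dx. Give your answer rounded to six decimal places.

Δx = (1 − 0)/3 = 1/3.
f(0) = -4, f(1/3) = -3, f(2/3) = -4/3, f(1) = 1.
T_3 = (Δx/2)·[f(x_0) + 2f(x_1) + 2f(x_2) + f(x_3)].
Sum ≈ -1.944444.

-1.944444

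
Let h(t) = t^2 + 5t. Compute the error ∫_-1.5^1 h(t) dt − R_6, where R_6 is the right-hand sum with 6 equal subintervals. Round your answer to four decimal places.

-2.4161

Exact integral: ∫_-1.5^1 h(t) dt ≈ -1.666667.
R_6 ≈ 0.749421.
Error ≈ -1.666667 − 0.749421 ≈ -2.4161.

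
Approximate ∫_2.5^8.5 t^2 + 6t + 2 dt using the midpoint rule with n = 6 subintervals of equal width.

Δt = (8.5 − 2.5)/6 = 1.
Midpoints: 3, 4, 5, 6, 7, 8.
f(3) = 29, f(4) = 42, f(5) = 57, f(6) = 74, f(7) = 93, f(8) = 114.
Sum = Δt · [f(3) + f(4) + f(5) + ...].
Sum = 409.

409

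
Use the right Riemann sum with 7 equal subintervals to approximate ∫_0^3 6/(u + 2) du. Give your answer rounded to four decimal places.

5.1312

Δu = (3 − 0)/7 = 3/7.
Right endpoints: 3/7, 6/7, 9/7, 12/7, 15/7, 18/7, 3.
f(3/7) = 42/17, f(6/7) = 2.1, f(9/7) = 42/23, f(12/7) = 21/13, f(15/7) = 42/29, f(18/7) = 1.3125, f(3) = 1.2.
Sum = Δu · [f(3/7) + f(6/7) + f(9/7) + ...].
Sum ≈ 5.1312.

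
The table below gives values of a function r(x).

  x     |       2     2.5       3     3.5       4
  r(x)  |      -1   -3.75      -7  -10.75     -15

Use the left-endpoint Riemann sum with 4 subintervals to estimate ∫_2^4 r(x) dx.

-11.25

Δx = 0.5.
Sum = 0.5·[(-1) + (-3.75) + (-7) + (-10.75)] = -11.25.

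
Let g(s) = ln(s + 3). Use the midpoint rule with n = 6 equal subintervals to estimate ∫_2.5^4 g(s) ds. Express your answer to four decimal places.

2.7454

Δs = (4 − 2.5)/6 = 0.25.
Midpoints: 2.625, 2.875, 3.125, 3.375, 3.625, 3.875.
g(2.625) ≈ 1.7272, g(2.875) ≈ 1.7707, g(3.125) ≈ 1.8124, g(3.375) ≈ 1.8524, g(3.625) ≈ 1.8909, g(3.875) ≈ 1.9279.
Sum = Δs · [g(2.625) + g(2.875) + g(3.125) + ...].
Sum ≈ 2.7454.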